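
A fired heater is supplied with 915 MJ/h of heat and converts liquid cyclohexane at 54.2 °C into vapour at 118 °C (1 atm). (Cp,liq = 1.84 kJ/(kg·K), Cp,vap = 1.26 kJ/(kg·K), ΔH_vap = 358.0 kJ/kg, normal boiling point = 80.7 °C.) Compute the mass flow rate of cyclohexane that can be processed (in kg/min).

Δh = 1.84×(80.7−54.2) + 358.0 + 1.26×(118−80.7) = 453.76 kJ/kg
Q = 915 MJ/h = 254.17 kJ/s = 15250 kJ/min
ṁ = Q/Δh = 15250 / 453.76 = 33.608 kg/min

ṁ = 33.6 kg/min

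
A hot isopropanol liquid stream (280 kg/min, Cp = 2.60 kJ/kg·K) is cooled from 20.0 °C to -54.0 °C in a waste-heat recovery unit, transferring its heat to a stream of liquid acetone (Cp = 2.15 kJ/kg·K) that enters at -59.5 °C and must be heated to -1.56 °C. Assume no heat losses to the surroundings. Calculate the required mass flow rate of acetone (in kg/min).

Heat released by hot stream: Q = 280 × 2.60 × (20.0 − -54.0) = 53872 kJ/min
Energy balance on cold side (adiabatic exchanger): Q = ṁ_c·Cp_c·(T_c,out − T_c,in)
ṁ_c = 53872 / [2.15 × (-1.56 − -59.5)] = 432.46 kg/min

ṁ_c = 432 kg/min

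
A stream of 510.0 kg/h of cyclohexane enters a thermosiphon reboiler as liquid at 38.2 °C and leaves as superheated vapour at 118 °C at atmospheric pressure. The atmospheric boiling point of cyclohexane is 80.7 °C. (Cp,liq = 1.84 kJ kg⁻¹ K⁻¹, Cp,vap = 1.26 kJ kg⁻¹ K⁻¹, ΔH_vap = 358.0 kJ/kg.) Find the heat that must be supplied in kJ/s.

Q = 68.5 kJ/s

liquid 38.2→80.7 °C: 78.2 kJ/kg
vaporisation at 80.7 °C: 358 kJ/kg
vapour 80.7→118 °C: 46.998 kJ/kg
Δh = 78.2 + 358 + 46.998 = 483.2 kJ/kg
Q = ṁ·Δh = 510.0 kg/h × 483.2 kJ/kg = 246430 kJ/h
|Q| = 68.453 kW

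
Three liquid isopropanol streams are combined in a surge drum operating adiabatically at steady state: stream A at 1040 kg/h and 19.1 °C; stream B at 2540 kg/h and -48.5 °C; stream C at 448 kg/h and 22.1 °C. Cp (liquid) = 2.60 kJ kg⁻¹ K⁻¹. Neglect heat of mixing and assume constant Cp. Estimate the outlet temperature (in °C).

T_out = -23.2 °C

Adiabatic, steady state ⇒ Σ ṁᵢCp,ᵢ(T_out − Tᵢ) = 0
T_out = Σ ṁᵢCp,ᵢTᵢ / Σ ṁᵢCp,ᵢ
      = -242910 / 10473 = -23.194 °C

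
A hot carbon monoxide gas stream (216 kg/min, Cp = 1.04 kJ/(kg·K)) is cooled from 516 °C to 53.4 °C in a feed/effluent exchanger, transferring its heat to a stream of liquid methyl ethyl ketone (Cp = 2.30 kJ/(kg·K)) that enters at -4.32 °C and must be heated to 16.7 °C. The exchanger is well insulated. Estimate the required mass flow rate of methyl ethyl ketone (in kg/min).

Heat released by hot stream: Q = 216 × 1.04 × (516 − 53.4) = 103920 kJ/min
Energy balance on cold side (adiabatic exchanger): Q = ṁ_c·Cp_c·(T_c,out − T_c,in)
ṁ_c = 103920 / [2.30 × (16.7 − -4.32)] = 2149.5 kg/min

ṁ_c = 2150 kg/min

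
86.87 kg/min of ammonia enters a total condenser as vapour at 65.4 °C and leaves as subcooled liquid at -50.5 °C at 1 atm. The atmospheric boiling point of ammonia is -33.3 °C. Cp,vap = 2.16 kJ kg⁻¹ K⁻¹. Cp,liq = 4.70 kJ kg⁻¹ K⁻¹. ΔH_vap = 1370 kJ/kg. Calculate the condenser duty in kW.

Q_c = 2410 kW

vapour 65.4→-33.3 °C: -213.19 kJ/kg
condensation at -33.3 °C: -1370 kJ/kg
liquid -33.3→-50.5 °C: -80.84 kJ/kg
Δh = -213.19 + -1370 + -80.84 = -1664 kJ/kg
Q = ṁ·Δh = 86.87 kg/min × -1664 kJ/kg = -144550 kJ/min
|Q| = 2409.2 kW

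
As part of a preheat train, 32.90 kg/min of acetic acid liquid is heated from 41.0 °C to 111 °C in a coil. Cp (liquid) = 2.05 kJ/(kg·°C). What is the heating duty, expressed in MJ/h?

Q = ṁ·Cp·ΔT = 32.90 × 2.05 × (111 − 41.0) = 4721.1 kJ/min
Converting: 4721.1 / 60 s = 78.686 kW
Heating duty = 283.27 MJ/h

Q = 283 MJ/h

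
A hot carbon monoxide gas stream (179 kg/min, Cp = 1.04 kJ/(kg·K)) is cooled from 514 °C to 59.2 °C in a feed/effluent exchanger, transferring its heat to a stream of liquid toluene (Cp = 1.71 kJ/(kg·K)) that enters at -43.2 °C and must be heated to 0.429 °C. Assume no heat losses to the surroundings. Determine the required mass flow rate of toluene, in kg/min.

Heat released by hot stream: Q = 179 × 1.04 × (514 − 59.2) = 84666 kJ/min
Energy balance on cold side (adiabatic exchanger): Q = ṁ_c·Cp_c·(T_c,out − T_c,in)
ṁ_c = 84666 / [1.71 × (0.429 − -43.2)] = 1134.8 kg/min

ṁ_c = 1130 kg/min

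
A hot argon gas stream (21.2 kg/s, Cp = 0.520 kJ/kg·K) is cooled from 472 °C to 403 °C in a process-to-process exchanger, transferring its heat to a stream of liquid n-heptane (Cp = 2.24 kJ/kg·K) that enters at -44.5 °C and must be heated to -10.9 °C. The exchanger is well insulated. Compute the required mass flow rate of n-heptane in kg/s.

ṁ_c = 10.1 kg/s

Heat released by hot stream: Q = 21.2 × 0.520 × (472 − 403) = 760.66 kJ/s
Energy balance on cold side (adiabatic exchanger): Q = ṁ_c·Cp_c·(T_c,out − T_c,in)
ṁ_c = 760.66 / [2.24 × (-10.9 − -44.5)] = 10.107 kg/s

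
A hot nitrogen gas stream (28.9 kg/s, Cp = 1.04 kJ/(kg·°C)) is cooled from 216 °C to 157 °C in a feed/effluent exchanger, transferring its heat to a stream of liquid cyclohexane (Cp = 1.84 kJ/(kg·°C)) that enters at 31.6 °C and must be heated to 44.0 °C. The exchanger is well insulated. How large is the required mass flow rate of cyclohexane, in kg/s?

ṁ_c = 77.7 kg/s

Heat released by hot stream: Q = 28.9 × 1.04 × (216 − 157) = 1773.3 kJ/s
Energy balance on cold side (adiabatic exchanger): Q = ṁ_c·Cp_c·(T_c,out − T_c,in)
ṁ_c = 1773.3 / [1.84 × (44.0 − 31.6)] = 77.722 kg/s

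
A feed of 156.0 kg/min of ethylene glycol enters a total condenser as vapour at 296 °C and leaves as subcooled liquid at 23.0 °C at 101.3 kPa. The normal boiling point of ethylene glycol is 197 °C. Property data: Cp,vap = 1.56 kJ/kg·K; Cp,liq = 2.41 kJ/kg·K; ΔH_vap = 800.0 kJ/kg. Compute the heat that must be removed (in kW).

Q_c = 3570 kW

vapour 296→197 °C: -154.44 kJ/kg
condensation at 197 °C: -800 kJ/kg
liquid 197→23.0 °C: -419.34 kJ/kg
Δh = -154.44 + -800 + -419.34 = -1373.8 kJ/kg
Q = ṁ·Δh = 156.0 kg/min × -1373.8 kJ/kg = -214310 kJ/min
|Q| = 3571.8 kW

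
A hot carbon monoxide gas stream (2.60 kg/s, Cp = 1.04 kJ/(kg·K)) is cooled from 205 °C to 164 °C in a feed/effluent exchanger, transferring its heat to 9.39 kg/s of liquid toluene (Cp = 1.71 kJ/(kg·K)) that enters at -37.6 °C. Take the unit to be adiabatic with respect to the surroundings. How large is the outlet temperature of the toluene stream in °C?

Heat released by hot stream: Q = 2.60 × 1.04 × (205 − 164) = 110.86 kJ/s
Energy balance on cold side (adiabatic exchanger): Q = ṁ_c·Cp_c·(T_c,out − T_c,in)
T_c,out = -37.6 + 110.86/(9.39 × 1.71) = -30.696 °C

T_c,out = -30.7 °C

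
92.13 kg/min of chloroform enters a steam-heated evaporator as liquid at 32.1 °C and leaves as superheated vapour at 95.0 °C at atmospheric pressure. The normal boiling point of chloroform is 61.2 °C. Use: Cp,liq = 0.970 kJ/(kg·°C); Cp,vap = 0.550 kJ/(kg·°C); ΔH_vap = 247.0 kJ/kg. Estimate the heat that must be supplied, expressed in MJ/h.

liquid 32.1→61.2 °C: 28.227 kJ/kg
vaporisation at 61.2 °C: 247 kJ/kg
vapour 61.2→95.0 °C: 18.59 kJ/kg
Δh = 28.227 + 247 + 18.59 = 293.82 kJ/kg
Q = ṁ·Δh = 92.13 kg/min × 293.82 kJ/kg = 27069 kJ/min
|Q| = 451.16 kW = 1624.2 MJ/h

Q = 1620 MJ/h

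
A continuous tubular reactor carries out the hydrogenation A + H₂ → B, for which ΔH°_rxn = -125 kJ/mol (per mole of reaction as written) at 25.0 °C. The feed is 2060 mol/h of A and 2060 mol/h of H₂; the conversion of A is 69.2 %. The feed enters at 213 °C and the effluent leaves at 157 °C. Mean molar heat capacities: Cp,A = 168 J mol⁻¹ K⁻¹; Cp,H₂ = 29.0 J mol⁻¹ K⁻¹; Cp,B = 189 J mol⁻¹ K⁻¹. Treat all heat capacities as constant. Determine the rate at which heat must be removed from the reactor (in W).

Extent of reaction ξ = 0.692 × 2060 = 1425.5 mol/h
Reaction term: ξ·ΔH°_rxn = 1425.5 × -125 = -178190 kJ/h
Sensible, feed 213→25 °C: -76294 kJ/h
Outlet flows (mol/h): A 634.48, H₂ 634.48, B 1425.5
Sensible, products 25→157 °C: 52063 kJ/h
Q = ΔH = -202420 kJ/h = -56.228 kW
Heat removed = 56228 W

Q_out = 56200 W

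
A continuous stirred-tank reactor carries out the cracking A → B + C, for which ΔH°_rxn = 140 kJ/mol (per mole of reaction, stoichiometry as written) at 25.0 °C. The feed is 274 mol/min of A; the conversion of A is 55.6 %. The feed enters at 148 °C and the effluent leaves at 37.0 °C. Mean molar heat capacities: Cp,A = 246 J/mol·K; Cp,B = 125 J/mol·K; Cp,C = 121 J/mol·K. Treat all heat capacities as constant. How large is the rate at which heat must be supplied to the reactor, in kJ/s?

Extent of reaction ξ = 0.556 × 274 = 152.34 mol/min
Reaction term: ξ·ΔH°_rxn = 152.34 × 140 = 21328 kJ/min
Sensible, feed 148→25 °C: -8290.7 kJ/min
Outlet flows (mol/min): A 121.66, B 152.34, C 152.34
Sensible, products 25→37.0 °C: 808.85 kJ/min
Q = ΔH = 13846 kJ/min = 230.77 kW
Heat supplied = 230.77 kJ/s

Q_in = 231 kJ/s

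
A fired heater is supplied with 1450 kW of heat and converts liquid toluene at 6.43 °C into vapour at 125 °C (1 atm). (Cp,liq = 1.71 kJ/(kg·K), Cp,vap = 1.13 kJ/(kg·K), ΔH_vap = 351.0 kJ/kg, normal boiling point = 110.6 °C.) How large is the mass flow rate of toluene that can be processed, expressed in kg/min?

ṁ = 160 kg/min

Δh = 1.71×(110.6−6.43) + 351.0 + 1.13×(125−110.6) = 545.4 kJ/kg
Q = 1450 kW = 1450 kJ/s = 87000 kJ/min
ṁ = Q/Δh = 87000 / 545.4 = 159.52 kg/min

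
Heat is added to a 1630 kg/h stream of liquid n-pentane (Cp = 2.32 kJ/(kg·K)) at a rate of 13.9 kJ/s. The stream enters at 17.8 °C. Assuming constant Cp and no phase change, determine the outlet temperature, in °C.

T_out = 31.0 °C

Q = 13.9 kJ/s = 50040 kJ/h
ΔT = Q/(ṁ·Cp) = 50040/(1630×2.32) = 13.232 K
T_out = 17.8 + 13.232 = 31.032 °C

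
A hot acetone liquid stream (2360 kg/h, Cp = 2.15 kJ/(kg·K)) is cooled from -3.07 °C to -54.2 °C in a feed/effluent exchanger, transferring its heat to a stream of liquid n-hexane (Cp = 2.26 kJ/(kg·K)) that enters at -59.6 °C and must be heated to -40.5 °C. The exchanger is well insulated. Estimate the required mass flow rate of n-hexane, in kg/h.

ṁ_c = 6010 kg/h

Heat released by hot stream: Q = 2360 × 2.15 × (-3.07 − -54.2) = 259430 kJ/h
Energy balance on cold side (adiabatic exchanger): Q = ṁ_c·Cp_c·(T_c,out − T_c,in)
ṁ_c = 259430 / [2.26 × (-40.5 − -59.6)] = 6010.1 kg/h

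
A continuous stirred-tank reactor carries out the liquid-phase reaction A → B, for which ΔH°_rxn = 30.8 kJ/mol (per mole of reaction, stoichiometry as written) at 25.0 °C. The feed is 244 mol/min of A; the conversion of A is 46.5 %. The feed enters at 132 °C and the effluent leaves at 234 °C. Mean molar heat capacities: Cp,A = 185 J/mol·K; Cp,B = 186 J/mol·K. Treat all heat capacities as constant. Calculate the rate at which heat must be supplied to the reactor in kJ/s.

Q_in = 135 kJ/s

Extent of reaction ξ = 0.465 × 244 = 113.46 mol/min
Reaction term: ξ·ΔH°_rxn = 113.46 × 30.8 = 3494.6 kJ/min
Sensible, feed 132→25 °C: -4830 kJ/min
Outlet flows (mol/min): A 130.54, B 113.46
Sensible, products 25→234 °C: 9458 kJ/min
Q = ΔH = 8122.6 kJ/min = 135.38 kW
Heat supplied = 135.38 kJ/s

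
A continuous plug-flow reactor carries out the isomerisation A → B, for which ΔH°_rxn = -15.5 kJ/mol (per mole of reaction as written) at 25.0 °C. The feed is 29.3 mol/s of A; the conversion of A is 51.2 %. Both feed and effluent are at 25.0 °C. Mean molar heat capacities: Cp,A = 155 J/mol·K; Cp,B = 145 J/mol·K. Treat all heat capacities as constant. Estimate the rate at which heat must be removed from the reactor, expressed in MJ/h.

Extent of reaction ξ = 0.512 × 29.3 = 15.002 mol/s
Reaction term: ξ·ΔH°_rxn = 15.002 × -15.5 = -232.52 kJ/s
Q = ΔH = -232.52 kJ/s = -232.52 kW
Heat removed = 837.09 MJ/h

Q_out = 837 MJ/h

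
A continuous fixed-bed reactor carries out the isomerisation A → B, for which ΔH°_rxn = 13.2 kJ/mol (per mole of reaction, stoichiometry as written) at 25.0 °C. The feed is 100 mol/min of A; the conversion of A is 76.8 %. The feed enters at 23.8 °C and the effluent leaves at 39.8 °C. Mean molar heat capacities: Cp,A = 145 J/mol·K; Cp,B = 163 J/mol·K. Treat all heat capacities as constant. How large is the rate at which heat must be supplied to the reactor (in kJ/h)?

Q_in = 76000 kJ/h

Extent of reaction ξ = 0.768 × 100 = 76.8 mol/min
Reaction term: ξ·ΔH°_rxn = 76.8 × 13.2 = 1013.8 kJ/min
Sensible, feed 23.8→25 °C: 17.4 kJ/min
Outlet flows (mol/min): A 23.2, B 76.8
Sensible, products 25→39.8 °C: 235.06 kJ/min
Q = ΔH = 1266.2 kJ/min = 21.104 kW
Heat supplied = 75973 kJ/h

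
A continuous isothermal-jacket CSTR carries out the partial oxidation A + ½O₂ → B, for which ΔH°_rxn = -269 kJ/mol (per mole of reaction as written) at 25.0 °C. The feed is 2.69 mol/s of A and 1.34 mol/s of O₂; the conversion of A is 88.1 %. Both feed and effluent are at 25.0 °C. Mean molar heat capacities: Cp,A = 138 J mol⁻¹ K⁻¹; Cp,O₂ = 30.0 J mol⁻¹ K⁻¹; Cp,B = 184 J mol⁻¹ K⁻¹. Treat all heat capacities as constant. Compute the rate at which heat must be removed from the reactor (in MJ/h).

Q_out = 2300 MJ/h

Extent of reaction ξ = 0.881 × 2.69 = 2.3699 mol/s
Reaction term: ξ·ΔH°_rxn = 2.3699 × -269 = -637.5 kJ/s
Q = ΔH = -637.5 kJ/s = -637.5 kW
Heat removed = 2295 MJ/h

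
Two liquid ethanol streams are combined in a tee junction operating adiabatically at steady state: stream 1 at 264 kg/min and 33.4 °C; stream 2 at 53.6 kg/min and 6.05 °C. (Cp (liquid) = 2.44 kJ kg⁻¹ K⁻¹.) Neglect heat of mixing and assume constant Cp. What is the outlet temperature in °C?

T_out = 28.8 °C

Energy balance with Q = 0: Σ ṁᵢCp,ᵢ(T_out − Tᵢ) = 0
T_out = Σ ṁᵢCp,ᵢTᵢ / Σ ṁᵢCp,ᵢ
      = 22306 / 774.94 = 28.784 °C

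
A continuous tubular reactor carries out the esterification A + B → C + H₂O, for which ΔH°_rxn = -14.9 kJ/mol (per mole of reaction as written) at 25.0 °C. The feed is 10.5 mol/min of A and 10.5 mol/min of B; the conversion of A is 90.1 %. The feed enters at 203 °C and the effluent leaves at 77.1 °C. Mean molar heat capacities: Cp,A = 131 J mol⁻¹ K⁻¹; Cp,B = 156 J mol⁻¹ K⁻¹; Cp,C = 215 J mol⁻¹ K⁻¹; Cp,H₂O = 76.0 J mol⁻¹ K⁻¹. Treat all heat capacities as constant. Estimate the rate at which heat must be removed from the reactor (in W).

Extent of reaction ξ = 0.901 × 10.5 = 9.4605 mol/min
Reaction term: ξ·ΔH°_rxn = 9.4605 × -14.9 = -140.96 kJ/min
Sensible, feed 203→25 °C: -536.4 kJ/min
Outlet flows (mol/min): A 1.0395, B 1.0395, C 9.4605, H₂O 9.4605
Sensible, products 25→77.1 °C: 158.97 kJ/min
Q = ΔH = -518.39 kJ/min = -8.6398 kW
Heat removed = 8639.8 W

Q_out = 8640 W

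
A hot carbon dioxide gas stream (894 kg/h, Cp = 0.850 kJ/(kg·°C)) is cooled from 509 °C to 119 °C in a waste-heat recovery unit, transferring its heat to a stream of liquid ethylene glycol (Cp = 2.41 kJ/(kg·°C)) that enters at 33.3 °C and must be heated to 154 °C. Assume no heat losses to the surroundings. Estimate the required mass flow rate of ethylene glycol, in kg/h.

Heat released by hot stream: Q = 894 × 0.850 × (509 − 119) = 296360 kJ/h
Energy balance on cold side (adiabatic exchanger): Q = ṁ_c·Cp_c·(T_c,out − T_c,in)
ṁ_c = 296360 / [2.41 × (154 − 33.3)] = 1018.8 kg/h

ṁ_c = 1020 kg/h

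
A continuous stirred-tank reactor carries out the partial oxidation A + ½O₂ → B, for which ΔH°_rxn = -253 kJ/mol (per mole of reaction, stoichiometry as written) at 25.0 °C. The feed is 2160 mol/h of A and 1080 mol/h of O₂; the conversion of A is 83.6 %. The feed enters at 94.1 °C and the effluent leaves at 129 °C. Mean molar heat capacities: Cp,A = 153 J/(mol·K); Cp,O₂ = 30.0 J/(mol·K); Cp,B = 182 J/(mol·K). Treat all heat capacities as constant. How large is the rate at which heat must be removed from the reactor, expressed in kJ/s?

Q_out = 123 kJ/s

Extent of reaction ξ = 0.836 × 2160 = 1805.8 mol/h
Reaction term: ξ·ΔH°_rxn = 1805.8 × -253 = -456860 kJ/h
Sensible, feed 94.1→25 °C: -25075 kJ/h
Outlet flows (mol/h): A 354.24, O₂ 177.12, B 1805.8
Sensible, products 25→129 °C: 40369 kJ/h
Q = ΔH = -441560 kJ/h = -122.66 kW
Heat removed = 122.66 kJ/s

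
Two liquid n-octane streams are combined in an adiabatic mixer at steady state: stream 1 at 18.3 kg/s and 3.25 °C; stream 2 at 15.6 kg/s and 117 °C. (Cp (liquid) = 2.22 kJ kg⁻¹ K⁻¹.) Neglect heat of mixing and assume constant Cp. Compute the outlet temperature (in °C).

Energy balance with Q = 0: Σ ṁᵢCp,ᵢ(T_out − Tᵢ) = 0
T_out = Σ ṁᵢCp,ᵢTᵢ / Σ ṁᵢCp,ᵢ
      = 4184 / 75.258 = 55.595 °C

T_out = 55.6 °C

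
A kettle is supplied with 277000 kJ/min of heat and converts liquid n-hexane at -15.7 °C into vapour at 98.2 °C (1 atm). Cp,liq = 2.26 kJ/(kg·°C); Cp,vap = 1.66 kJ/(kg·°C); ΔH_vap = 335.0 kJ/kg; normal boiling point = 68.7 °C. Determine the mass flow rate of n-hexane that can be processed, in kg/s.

ṁ = 8.03 kg/s

Δh = 2.26×(68.7−-15.7) + 335.0 + 1.66×(98.2−68.7) = 574.71 kJ/kg
Q = 277000 kJ/min = 4616.7 kJ/s = 4616.7 kJ/s
ṁ = Q/Δh = 4616.7 / 574.71 = 8.033 kg/s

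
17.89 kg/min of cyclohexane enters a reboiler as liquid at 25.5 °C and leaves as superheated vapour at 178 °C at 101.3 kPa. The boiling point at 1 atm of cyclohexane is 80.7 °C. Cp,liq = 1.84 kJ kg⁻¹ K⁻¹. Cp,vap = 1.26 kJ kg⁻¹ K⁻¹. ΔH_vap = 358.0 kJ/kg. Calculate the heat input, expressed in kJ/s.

liquid 25.5→80.7 °C: 101.57 kJ/kg
vaporisation at 80.7 °C: 358 kJ/kg
vapour 80.7→178 °C: 122.6 kJ/kg
Δh = 101.57 + 358 + 122.6 = 582.17 kJ/kg
Q = ṁ·Δh = 17.89 kg/min × 582.17 kJ/kg = 10415 kJ/min
|Q| = 173.58 kW

Q = 174 kJ/s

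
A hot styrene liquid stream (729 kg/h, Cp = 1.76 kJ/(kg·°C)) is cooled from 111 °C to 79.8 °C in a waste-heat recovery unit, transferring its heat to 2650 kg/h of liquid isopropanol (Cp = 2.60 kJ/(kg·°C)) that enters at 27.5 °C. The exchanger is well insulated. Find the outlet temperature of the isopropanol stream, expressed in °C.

Heat released by hot stream: Q = 729 × 1.76 × (111 − 79.8) = 40031 kJ/h
Energy balance on cold side (adiabatic exchanger): Q = ṁ_c·Cp_c·(T_c,out − T_c,in)
T_c,out = 27.5 + 40031/(2650 × 2.60) = 33.31 °C

T_c,out = 33.3 °C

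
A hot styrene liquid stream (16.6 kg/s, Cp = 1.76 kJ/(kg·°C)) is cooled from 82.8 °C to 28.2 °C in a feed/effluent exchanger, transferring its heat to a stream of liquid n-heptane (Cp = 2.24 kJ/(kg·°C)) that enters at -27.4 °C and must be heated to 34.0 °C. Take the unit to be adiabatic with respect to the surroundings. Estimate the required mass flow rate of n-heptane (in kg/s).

ṁ_c = 11.6 kg/s

Heat released by hot stream: Q = 16.6 × 1.76 × (82.8 − 28.2) = 1595.2 kJ/s
Energy balance on cold side (adiabatic exchanger): Q = ṁ_c·Cp_c·(T_c,out − T_c,in)
ṁ_c = 1595.2 / [2.24 × (34.0 − -27.4)] = 11.598 kg/s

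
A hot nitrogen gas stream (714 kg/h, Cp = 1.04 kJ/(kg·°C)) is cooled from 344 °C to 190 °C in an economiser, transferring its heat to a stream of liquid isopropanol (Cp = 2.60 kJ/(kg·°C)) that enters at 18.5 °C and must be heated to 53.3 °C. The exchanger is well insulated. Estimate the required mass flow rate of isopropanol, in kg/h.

Heat released by hot stream: Q = 714 × 1.04 × (344 − 190) = 114350 kJ/h
Energy balance on cold side (adiabatic exchanger): Q = ṁ_c·Cp_c·(T_c,out − T_c,in)
ṁ_c = 114350 / [2.60 × (53.3 − 18.5)] = 1263.9 kg/h

ṁ_c = 1260 kg/h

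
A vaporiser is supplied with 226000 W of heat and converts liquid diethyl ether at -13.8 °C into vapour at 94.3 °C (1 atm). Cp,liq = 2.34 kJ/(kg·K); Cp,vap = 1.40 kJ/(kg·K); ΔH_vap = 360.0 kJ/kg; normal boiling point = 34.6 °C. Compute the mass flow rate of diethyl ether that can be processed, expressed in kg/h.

Δh = 2.34×(34.6−-13.8) + 360.0 + 1.40×(94.3−34.6) = 556.84 kJ/kg
Q = 226000 W = 226 kJ/s = 813600 kJ/h
ṁ = Q/Δh = 813600 / 556.84 = 1461.1 kg/h

ṁ = 1460 kg/h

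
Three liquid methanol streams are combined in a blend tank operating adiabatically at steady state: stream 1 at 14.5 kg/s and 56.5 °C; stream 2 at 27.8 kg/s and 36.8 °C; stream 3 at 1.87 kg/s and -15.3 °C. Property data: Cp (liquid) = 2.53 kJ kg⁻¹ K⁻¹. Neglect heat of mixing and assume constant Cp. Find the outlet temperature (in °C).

T_out = 41.1 °C

No heat crosses the boundary, so H_out = H_in.
T_out = Σ ṁᵢCp,ᵢTᵢ / Σ ṁᵢCp,ᵢ
      = 4588.6 / 111.75 = 41.061 °C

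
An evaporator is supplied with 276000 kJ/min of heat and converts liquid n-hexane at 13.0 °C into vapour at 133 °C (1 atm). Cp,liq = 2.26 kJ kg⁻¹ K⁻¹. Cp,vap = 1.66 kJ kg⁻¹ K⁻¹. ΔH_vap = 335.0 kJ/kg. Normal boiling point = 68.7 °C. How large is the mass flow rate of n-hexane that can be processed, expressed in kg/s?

ṁ = 8.10 kg/s

Δh = 2.26×(68.7−13.0) + 335.0 + 1.66×(133−68.7) = 567.62 kJ/kg
Q = 276000 kJ/min = 4600 kJ/s = 4600 kJ/s
ṁ = Q/Δh = 4600 / 567.62 = 8.104 kg/s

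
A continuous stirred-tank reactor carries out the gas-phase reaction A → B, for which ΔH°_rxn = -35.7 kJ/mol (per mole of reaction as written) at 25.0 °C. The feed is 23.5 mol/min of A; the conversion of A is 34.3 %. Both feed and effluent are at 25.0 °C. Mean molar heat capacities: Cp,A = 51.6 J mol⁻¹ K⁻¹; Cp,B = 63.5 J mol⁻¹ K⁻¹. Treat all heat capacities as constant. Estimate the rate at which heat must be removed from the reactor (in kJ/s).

Extent of reaction ξ = 0.343 × 23.5 = 8.0605 mol/min
Reaction term: ξ·ΔH°_rxn = 8.0605 × -35.7 = -287.76 kJ/min
Q = ΔH = -287.76 kJ/min = -4.796 kW
Heat removed = 4.796 kJ/s

Q_out = 4.80 kJ/s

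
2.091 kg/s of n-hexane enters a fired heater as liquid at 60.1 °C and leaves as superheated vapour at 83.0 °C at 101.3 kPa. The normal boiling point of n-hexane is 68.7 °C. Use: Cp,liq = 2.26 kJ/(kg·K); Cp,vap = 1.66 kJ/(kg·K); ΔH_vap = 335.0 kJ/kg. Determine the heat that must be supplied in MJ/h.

liquid 60.1→68.7 °C: 19.436 kJ/kg
vaporisation at 68.7 °C: 335 kJ/kg
vapour 68.7→83.0 °C: 23.738 kJ/kg
Δh = 19.436 + 335 + 23.738 = 378.17 kJ/kg
Q = ṁ·Δh = 2.091 kg/s × 378.17 kJ/kg = 790.76 kJ/s
|Q| = 790.76 kW = 2846.7 MJ/h

Q = 2850 MJ/h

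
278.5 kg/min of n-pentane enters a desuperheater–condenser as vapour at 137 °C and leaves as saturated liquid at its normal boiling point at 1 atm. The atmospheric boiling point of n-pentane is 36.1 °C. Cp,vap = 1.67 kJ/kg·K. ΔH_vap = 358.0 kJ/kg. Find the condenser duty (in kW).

Q_c = 2440 kW

vapour 137→36.1 °C: -168.5 kJ/kg
condensation at 36.1 °C: -358 kJ/kg
Δh = -168.5 + -358 = -526.5 kJ/kg
Q = ṁ·Δh = 278.5 kg/min × -526.5 kJ/kg = -146630 kJ/min
|Q| = 2443.9 kW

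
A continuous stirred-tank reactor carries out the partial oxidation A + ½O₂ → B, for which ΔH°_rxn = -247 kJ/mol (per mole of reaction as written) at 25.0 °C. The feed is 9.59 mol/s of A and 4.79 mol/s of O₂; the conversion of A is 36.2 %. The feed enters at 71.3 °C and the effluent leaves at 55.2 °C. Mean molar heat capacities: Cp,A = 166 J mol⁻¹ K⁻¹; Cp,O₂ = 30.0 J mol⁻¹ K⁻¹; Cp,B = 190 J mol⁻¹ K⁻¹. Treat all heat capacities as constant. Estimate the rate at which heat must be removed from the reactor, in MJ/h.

Q_out = 3180 MJ/h

Extent of reaction ξ = 0.362 × 9.59 = 3.4716 mol/s
Reaction term: ξ·ΔH°_rxn = 3.4716 × -247 = -857.48 kJ/s
Sensible, feed 71.3→25 °C: -80.36 kJ/s
Outlet flows (mol/s): A 6.1184, O₂ 3.0542, B 3.4716
Sensible, products 25→55.2 °C: 53.36 kJ/s
Q = ΔH = -884.48 kJ/s = -884.48 kW
Heat removed = 3184.1 MJ/h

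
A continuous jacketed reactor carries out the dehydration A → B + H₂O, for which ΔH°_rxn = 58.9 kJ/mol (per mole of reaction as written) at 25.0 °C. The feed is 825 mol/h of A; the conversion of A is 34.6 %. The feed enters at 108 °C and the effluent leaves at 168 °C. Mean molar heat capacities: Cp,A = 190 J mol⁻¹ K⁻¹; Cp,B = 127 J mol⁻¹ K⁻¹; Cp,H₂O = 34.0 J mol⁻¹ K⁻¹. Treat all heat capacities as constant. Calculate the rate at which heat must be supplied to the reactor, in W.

Extent of reaction ξ = 0.346 × 825 = 285.45 mol/h
Reaction term: ξ·ΔH°_rxn = 285.45 × 58.9 = 16813 kJ/h
Sensible, feed 108→25 °C: -13010 kJ/h
Outlet flows (mol/h): A 539.55, B 285.45, H₂O 285.45
Sensible, products 25→168 °C: 21231 kJ/h
Q = ΔH = 25034 kJ/h = 6.954 kW
Heat supplied = 6954 W

Q_in = 6950 W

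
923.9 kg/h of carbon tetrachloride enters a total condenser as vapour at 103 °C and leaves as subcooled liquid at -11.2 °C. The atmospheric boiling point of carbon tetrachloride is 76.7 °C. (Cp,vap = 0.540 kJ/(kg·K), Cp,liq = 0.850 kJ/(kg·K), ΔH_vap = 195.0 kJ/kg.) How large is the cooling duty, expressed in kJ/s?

Q_c = 72.9 kJ/s

vapour 103→76.7 °C: -14.202 kJ/kg
condensation at 76.7 °C: -195 kJ/kg
liquid 76.7→-11.2 °C: -74.715 kJ/kg
Δh = -14.202 + -195 + -74.715 = -283.92 kJ/kg
Q = ṁ·Δh = 923.9 kg/h × -283.92 kJ/kg = -262310 kJ/h
|Q| = 72.864 kW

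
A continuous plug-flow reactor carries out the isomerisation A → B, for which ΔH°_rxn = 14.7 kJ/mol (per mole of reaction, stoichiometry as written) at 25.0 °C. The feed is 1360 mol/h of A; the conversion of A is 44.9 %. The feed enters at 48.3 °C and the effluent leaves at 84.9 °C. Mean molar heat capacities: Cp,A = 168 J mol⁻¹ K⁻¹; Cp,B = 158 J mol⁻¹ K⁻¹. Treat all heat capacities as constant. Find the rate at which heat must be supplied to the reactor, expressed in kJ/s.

Extent of reaction ξ = 0.449 × 1360 = 610.64 mol/h
Reaction term: ξ·ΔH°_rxn = 610.64 × 14.7 = 8976.4 kJ/h
Sensible, feed 48.3→25 °C: -5323.6 kJ/h
Outlet flows (mol/h): A 749.36, B 610.64
Sensible, products 25→84.9 °C: 13320 kJ/h
Q = ΔH = 16973 kJ/h = 4.7147 kW
Heat supplied = 4.7147 kJ/s

Q_in = 4.71 kJ/s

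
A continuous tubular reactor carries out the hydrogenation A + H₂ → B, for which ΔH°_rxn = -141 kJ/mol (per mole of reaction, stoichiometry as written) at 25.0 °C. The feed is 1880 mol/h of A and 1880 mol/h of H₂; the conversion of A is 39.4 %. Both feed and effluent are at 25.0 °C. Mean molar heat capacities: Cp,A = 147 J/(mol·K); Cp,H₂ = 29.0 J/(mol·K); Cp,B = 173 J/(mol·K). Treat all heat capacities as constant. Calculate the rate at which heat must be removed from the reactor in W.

Q_out = 29000 W

Extent of reaction ξ = 0.394 × 1880 = 740.72 mol/h
Reaction term: ξ·ΔH°_rxn = 740.72 × -141 = -104440 kJ/h
Q = ΔH = -104440 kJ/h = -29.012 kW
Heat removed = 29012 W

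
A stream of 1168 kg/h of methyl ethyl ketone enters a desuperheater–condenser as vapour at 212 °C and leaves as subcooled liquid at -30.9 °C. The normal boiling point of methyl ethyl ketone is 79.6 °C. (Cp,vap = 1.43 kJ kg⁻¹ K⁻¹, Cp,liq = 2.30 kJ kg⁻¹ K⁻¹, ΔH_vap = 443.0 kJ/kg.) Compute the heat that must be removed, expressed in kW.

Q_c = 288 kW

vapour 212→79.6 °C: -189.33 kJ/kg
condensation at 79.6 °C: -443 kJ/kg
liquid 79.6→-30.9 °C: -254.15 kJ/kg
Δh = -189.33 + -443 + -254.15 = -886.48 kJ/kg
Q = ṁ·Δh = 1168 kg/h × -886.48 kJ/kg = -1.0354e+06 kJ/h
|Q| = 287.61 kW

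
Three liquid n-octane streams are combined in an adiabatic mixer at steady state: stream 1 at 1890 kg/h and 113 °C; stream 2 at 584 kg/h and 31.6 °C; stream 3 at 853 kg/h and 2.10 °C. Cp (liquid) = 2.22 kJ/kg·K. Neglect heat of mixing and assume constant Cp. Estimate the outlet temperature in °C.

T_out = 70.3 °C

No heat crosses the boundary, so H_out = H_in.
T_out = Σ ṁᵢCp,ᵢTᵢ / Σ ṁᵢCp,ᵢ
      = 519070 / 7385.9 = 70.278 °C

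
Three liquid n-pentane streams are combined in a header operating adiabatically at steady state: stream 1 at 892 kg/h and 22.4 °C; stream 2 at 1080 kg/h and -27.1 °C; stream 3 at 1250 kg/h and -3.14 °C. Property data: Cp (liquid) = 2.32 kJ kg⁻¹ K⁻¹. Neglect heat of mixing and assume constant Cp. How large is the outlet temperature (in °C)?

Adiabatic, steady state ⇒ Σ ṁᵢCp,ᵢ(T_out − Tᵢ) = 0
Σ ṁᵢCp,ᵢTᵢ = 892×2.32×22.4 + 1080×2.32×-27.1 + 1250×2.32×-3.14 = -30652
Σ ṁᵢCp,ᵢ = 892×2.32 + 1080×2.32 + 1250×2.32 = 7475
T_out = -30652 / 7475 = -4.1006 °C

T_out = -4.10 °C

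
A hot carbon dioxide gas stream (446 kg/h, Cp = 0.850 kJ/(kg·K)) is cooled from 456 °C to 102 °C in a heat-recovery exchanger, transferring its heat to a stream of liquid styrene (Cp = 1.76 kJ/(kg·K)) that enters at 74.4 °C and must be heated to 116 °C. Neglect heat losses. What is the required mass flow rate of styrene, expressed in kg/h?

ṁ_c = 1830 kg/h

Heat released by hot stream: Q = 446 × 0.850 × (456 − 102) = 134200 kJ/h
Energy balance on cold side (adiabatic exchanger): Q = ṁ_c·Cp_c·(T_c,out − T_c,in)
ṁ_c = 134200 / [1.76 × (116 − 74.4)] = 1833 kg/h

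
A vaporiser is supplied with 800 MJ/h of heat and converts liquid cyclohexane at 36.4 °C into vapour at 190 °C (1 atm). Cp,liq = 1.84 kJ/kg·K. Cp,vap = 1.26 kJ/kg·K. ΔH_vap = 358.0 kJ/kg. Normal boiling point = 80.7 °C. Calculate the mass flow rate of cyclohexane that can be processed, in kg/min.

Δh = 1.84×(80.7−36.4) + 358.0 + 1.26×(190−80.7) = 577.23 kJ/kg
Q = 800 MJ/h = 222.22 kJ/s = 13333 kJ/min
ṁ = Q/Δh = 13333 / 577.23 = 23.099 kg/min

ṁ = 23.1 kg/min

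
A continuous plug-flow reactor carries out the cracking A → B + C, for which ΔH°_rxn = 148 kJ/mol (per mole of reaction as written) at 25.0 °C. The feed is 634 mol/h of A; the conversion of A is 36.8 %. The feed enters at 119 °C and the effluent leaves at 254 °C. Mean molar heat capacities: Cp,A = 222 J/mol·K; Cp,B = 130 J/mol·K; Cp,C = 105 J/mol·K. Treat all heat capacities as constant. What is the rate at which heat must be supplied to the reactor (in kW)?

Extent of reaction ξ = 0.368 × 634 = 233.31 mol/h
Reaction term: ξ·ΔH°_rxn = 233.31 × 148 = 34530 kJ/h
Sensible, feed 119→25 °C: -13230 kJ/h
Outlet flows (mol/h): A 400.69, B 233.31, C 233.31
Sensible, products 25→254 °C: 32926 kJ/h
Q = ΔH = 54226 kJ/h = 15.063 kW
Heat supplied = 15.063 kW

Q_in = 15.1 kW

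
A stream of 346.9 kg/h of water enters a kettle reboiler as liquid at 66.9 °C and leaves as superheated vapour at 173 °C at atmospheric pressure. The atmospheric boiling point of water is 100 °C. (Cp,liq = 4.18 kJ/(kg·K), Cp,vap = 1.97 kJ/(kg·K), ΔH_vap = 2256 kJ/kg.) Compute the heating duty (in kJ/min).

Q = 14700 kJ/min

liquid 66.9→100 °C: 138.36 kJ/kg
vaporisation at 100 °C: 2256 kJ/kg
vapour 100→173 °C: 143.81 kJ/kg
Δh = 138.36 + 2256 + 143.81 = 2538.2 kJ/kg
Q = ṁ·Δh = 346.9 kg/h × 2538.2 kJ/kg = 880490 kJ/h
|Q| = 244.58 kW = 14675 kJ/min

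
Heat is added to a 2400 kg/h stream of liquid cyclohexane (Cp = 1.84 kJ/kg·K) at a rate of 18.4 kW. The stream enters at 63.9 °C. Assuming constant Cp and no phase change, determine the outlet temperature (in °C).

Q = 18.4 kW = 66240 kJ/h
ΔT = Q/(ṁ·Cp) = 66240/(2400×1.84) = 15 K
T_out = 63.9 + 15 = 78.9 °C

T_out = 78.9 °C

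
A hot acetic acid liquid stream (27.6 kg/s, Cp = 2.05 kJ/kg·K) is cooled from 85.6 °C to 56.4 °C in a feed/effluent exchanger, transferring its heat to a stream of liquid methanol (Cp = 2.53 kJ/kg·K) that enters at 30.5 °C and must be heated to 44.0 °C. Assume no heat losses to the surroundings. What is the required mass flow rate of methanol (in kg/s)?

Heat released by hot stream: Q = 27.6 × 2.05 × (85.6 − 56.4) = 1652.1 kJ/s
Energy balance on cold side (adiabatic exchanger): Q = ṁ_c·Cp_c·(T_c,out − T_c,in)
ṁ_c = 1652.1 / [2.53 × (44.0 − 30.5)] = 48.372 kg/s

ṁ_c = 48.4 kg/s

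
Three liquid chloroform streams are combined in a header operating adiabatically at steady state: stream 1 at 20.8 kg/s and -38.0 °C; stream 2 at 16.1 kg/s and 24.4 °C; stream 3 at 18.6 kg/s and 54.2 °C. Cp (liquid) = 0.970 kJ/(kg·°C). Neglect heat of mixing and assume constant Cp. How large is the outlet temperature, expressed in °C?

Adiabatic, steady state ⇒ Σ ṁᵢCp,ᵢ(T_out − Tᵢ) = 0
Σ ṁᵢCp,ᵢTᵢ = 20.8×0.970×-38.0 + 16.1×0.970×24.4 + 18.6×0.970×54.2 = 592.24
Σ ṁᵢCp,ᵢ = 20.8×0.970 + 16.1×0.970 + 18.6×0.970 = 53.835
T_out = 592.24 / 53.835 = 11.001 °C

T_out = 11.0 °C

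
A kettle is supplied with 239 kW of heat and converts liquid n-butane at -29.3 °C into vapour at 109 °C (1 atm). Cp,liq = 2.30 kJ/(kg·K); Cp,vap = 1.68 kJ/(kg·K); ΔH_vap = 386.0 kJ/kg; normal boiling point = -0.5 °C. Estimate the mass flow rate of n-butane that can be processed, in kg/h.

Δh = 2.30×(-0.5−-29.3) + 386.0 + 1.68×(109−-0.5) = 636.2 kJ/kg
Q = 239 kW = 239 kJ/s = 860400 kJ/h
ṁ = Q/Δh = 860400 / 636.2 = 1352.4 kg/h

ṁ = 1350 kg/h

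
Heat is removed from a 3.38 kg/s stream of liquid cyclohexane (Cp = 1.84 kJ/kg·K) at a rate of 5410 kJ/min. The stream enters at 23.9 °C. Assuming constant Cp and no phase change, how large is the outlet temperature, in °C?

T_out = 9.40 °C

Q = 5410 kJ/min = 90.167 kJ/s
ΔT = Q/(ṁ·Cp) = 90.167/(3.38×1.84) = 14.498 K
T_out = 23.9 − 14.498 = 9.4019 °C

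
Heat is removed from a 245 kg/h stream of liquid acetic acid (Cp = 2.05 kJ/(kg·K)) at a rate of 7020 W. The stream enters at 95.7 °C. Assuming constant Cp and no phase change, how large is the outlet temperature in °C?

T_out = 45.4 °C

Q = 7020 W = 25272 kJ/h
ΔT = Q/(ṁ·Cp) = 25272/(245×2.05) = 50.318 K
T_out = 95.7 − 50.318 = 45.382 °C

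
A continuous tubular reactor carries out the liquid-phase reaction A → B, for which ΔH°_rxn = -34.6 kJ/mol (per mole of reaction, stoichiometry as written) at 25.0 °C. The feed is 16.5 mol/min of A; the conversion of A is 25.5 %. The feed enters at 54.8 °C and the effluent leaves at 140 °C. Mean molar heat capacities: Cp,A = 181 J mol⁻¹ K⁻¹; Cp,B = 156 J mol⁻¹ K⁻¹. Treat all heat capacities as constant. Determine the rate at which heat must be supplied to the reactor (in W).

Extent of reaction ξ = 0.255 × 16.5 = 4.2075 mol/min
Reaction term: ξ·ΔH°_rxn = 4.2075 × -34.6 = -145.58 kJ/min
Sensible, feed 54.8→25 °C: -88.998 kJ/min
Outlet flows (mol/min): A 12.293, B 4.2075
Sensible, products 25→140 °C: 331.35 kJ/min
Q = ΔH = 96.774 kJ/min = 1.6129 kW
Heat supplied = 1612.9 W

Q_in = 1610 W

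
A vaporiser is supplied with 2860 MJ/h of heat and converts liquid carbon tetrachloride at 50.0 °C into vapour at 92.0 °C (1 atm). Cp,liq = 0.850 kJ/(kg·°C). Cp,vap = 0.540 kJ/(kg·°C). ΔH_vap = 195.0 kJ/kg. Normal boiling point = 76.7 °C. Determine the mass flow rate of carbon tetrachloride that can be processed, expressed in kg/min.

ṁ = 211 kg/min

Δh = 0.850×(76.7−50.0) + 195.0 + 0.540×(92.0−76.7) = 225.96 kJ/kg
Q = 2860 MJ/h = 794.44 kJ/s = 47667 kJ/min
ṁ = Q/Δh = 47667 / 225.96 = 210.95 kg/min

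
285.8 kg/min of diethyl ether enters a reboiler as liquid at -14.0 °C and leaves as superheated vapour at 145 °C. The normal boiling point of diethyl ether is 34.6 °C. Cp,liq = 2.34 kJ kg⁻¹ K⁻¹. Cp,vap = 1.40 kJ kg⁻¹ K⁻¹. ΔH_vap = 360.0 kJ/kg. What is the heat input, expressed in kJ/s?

liquid -14.0→34.6 °C: 113.72 kJ/kg
vaporisation at 34.6 °C: 360 kJ/kg
vapour 34.6→145 °C: 154.56 kJ/kg
Δh = 113.72 + 360 + 154.56 = 628.28 kJ/kg
Q = ṁ·Δh = 285.8 kg/min × 628.28 kJ/kg = 179560 kJ/min
|Q| = 2992.7 kW

Q = 2990 kJ/s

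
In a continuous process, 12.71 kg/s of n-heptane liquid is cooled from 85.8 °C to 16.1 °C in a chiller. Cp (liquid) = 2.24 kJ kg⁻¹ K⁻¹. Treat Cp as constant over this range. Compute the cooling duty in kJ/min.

Q = ṁ·Cp·ΔT = 12.71 × 2.24 × (16.1 − 85.8) = -1984.4 kJ/s
Cooling duty = 119060 kJ/min

Q_c = 119000 kJ/min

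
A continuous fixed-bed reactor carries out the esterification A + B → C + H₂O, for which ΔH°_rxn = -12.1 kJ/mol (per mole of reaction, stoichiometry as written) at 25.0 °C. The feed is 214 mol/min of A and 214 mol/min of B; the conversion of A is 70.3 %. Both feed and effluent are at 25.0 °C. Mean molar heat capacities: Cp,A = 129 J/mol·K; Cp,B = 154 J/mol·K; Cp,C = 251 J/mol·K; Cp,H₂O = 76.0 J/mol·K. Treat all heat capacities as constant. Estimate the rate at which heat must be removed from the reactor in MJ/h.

Extent of reaction ξ = 0.703 × 214 = 150.44 mol/min
Reaction term: ξ·ΔH°_rxn = 150.44 × -12.1 = -1820.3 kJ/min
Q = ΔH = -1820.3 kJ/min = -30.339 kW
Heat removed = 109.22 MJ/h

Q_out = 109 MJ/h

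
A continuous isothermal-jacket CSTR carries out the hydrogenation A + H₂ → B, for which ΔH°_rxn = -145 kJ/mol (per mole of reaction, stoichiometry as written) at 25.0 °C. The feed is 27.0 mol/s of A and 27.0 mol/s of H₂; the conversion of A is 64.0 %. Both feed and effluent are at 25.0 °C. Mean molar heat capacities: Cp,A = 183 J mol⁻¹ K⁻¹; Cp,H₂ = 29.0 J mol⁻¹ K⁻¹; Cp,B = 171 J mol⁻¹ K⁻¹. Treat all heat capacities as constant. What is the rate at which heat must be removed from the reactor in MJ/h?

Q_out = 9020 MJ/h

Extent of reaction ξ = 0.640 × 27.0 = 17.28 mol/s
Reaction term: ξ·ΔH°_rxn = 17.28 × -145 = -2505.6 kJ/s
Q = ΔH = -2505.6 kJ/s = -2505.6 kW
Heat removed = 9020.2 MJ/h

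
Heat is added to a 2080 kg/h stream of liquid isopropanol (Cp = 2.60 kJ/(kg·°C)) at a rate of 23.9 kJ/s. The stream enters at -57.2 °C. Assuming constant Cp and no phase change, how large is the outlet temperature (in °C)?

Q = 23.9 kJ/s = 86040 kJ/h
ΔT = Q/(ṁ·Cp) = 86040/(2080×2.60) = 15.91 K
T_out = -57.2 + 15.91 = -41.29 °C

T_out = -41.3 °C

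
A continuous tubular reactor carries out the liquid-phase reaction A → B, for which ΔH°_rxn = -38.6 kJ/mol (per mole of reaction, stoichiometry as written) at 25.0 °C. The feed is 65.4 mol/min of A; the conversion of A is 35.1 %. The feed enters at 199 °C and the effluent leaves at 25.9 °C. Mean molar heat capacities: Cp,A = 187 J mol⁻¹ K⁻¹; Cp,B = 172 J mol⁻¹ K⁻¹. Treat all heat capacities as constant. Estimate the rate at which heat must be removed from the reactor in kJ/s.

Q_out = 50.1 kJ/s

Extent of reaction ξ = 0.351 × 65.4 = 22.955 mol/min
Reaction term: ξ·ΔH°_rxn = 22.955 × -38.6 = -886.08 kJ/min
Sensible, feed 199→25 °C: -2128 kJ/min
Outlet flows (mol/min): A 42.445, B 22.955
Sensible, products 25→25.9 °C: 10.697 kJ/min
Q = ΔH = -3003.4 kJ/min = -50.056 kW
Heat removed = 50.056 kJ/s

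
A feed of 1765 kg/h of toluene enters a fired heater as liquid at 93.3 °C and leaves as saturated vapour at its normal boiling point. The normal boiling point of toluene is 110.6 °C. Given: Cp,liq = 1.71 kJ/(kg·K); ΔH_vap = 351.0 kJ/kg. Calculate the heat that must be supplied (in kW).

liquid 93.3→110.6 °C: 29.583 kJ/kg
vaporisation at 110.6 °C: 351 kJ/kg
Δh = 29.583 + 351 = 380.58 kJ/kg
Q = ṁ·Δh = 1765 kg/h × 380.58 kJ/kg = 671730 kJ/h
|Q| = 186.59 kW

Q = 187 kW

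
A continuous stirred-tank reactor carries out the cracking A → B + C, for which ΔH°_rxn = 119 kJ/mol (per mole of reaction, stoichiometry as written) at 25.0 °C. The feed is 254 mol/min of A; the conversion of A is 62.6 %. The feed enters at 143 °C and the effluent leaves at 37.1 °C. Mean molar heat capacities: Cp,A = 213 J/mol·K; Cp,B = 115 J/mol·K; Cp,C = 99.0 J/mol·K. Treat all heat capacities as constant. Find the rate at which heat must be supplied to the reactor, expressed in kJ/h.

Extent of reaction ξ = 0.626 × 254 = 159 mol/min
Reaction term: ξ·ΔH°_rxn = 159 × 119 = 18921 kJ/min
Sensible, feed 143→25 °C: -6384 kJ/min
Outlet flows (mol/min): A 94.996, B 159, C 159
Sensible, products 25→37.1 °C: 656.56 kJ/min
Q = ΔH = 13194 kJ/min = 219.9 kW
Heat supplied = 791640 kJ/h

Q_in = 792000 kJ/h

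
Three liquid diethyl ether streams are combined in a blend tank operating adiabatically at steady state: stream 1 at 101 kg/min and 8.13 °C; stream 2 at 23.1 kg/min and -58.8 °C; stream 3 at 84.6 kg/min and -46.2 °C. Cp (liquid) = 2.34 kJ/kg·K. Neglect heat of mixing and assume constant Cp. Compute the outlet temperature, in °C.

Energy balance with Q = 0: Σ ṁᵢCp,ᵢ(T_out − Tᵢ) = 0
T_out = Σ ṁᵢCp,ᵢTᵢ / Σ ṁᵢCp,ᵢ
      = -10403 / 488.36 = -21.302 °C

T_out = -21.3 °C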